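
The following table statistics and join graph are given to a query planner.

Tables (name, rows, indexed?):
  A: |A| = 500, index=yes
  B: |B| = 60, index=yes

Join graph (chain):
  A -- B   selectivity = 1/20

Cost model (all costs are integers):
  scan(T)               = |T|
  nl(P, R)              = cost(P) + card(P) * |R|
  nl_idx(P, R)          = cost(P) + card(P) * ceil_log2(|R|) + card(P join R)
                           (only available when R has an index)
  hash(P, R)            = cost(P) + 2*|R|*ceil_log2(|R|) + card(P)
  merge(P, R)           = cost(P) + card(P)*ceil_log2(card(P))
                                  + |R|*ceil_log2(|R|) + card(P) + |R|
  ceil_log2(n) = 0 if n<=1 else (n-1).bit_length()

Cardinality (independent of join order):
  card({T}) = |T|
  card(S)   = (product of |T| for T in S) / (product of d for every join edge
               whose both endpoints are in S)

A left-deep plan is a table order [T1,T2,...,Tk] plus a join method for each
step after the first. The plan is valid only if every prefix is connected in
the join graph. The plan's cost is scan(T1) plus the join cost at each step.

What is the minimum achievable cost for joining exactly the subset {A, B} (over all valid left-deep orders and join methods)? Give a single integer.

Selinger DP over subsets of {A,B}:
  {A}: scan cost=500, card=500
  {B}: scan cost=60, card=60
  {AB}: card=1500; try (B,hash)→1720, (A,nl_idx)→2100, (B,nl_idx)→5000, (A,merge)→5480, (B,merge)→5920, (A,hash)→9120 …(+2); best=1720 via (B,hash)

1720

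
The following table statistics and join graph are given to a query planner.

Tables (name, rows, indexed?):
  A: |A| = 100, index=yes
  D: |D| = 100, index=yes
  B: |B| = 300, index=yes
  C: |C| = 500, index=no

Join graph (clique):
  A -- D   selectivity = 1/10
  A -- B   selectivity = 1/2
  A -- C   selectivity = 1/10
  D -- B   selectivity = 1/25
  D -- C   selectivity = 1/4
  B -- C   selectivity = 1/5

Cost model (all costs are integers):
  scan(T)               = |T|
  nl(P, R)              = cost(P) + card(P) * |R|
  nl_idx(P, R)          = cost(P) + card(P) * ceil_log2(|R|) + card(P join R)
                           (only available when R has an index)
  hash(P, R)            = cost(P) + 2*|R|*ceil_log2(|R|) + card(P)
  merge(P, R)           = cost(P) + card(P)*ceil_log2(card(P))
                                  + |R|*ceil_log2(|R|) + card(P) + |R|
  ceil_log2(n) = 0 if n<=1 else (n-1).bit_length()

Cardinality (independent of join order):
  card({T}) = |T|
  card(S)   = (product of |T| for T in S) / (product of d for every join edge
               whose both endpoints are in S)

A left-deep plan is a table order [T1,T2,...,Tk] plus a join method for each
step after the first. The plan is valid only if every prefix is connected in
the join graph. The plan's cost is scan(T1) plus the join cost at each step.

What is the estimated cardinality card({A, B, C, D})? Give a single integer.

15000

Tables in S: A(100), B(300), C(500), D(100)
Edges inside S: A-D(d=10), A-B(d=2), A-C(d=10), D-B(d=25), D-C(d=4), B-C(d=5)
numerator = 100 * 300 * 500 * 100 = 1500000000
denominator = 10 * 2 * 10 * 25 * 4 * 5 = 100000
card(S) = 1500000000 / 100000 = 15000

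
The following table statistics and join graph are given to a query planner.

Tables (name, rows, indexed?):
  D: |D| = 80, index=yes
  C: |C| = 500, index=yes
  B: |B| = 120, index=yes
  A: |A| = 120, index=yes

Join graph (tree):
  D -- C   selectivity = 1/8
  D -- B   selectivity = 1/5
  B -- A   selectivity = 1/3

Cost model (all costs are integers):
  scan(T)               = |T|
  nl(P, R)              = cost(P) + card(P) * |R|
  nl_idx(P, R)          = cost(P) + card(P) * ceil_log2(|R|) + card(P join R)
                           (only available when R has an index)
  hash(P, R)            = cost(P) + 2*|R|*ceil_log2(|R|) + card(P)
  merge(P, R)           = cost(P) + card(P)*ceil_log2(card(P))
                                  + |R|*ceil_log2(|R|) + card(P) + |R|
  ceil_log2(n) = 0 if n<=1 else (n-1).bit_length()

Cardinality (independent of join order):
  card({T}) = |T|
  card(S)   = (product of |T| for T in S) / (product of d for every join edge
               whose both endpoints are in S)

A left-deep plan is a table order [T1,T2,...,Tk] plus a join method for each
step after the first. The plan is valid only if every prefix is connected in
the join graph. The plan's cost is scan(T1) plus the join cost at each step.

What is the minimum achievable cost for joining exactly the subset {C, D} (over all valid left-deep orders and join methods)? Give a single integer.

Selinger DP over subsets of {C,D}:
  {D}: scan cost=80, card=80
  {C}: scan cost=500, card=500
  {CD}: card=5000; try (D,hash)→2120, (C,merge)→5720, (C,nl_idx)→5800, (D,merge)→6140, (D,nl_idx)→9000, (C,hash)→9160 …(+2); best=2120 via (D,hash)

2120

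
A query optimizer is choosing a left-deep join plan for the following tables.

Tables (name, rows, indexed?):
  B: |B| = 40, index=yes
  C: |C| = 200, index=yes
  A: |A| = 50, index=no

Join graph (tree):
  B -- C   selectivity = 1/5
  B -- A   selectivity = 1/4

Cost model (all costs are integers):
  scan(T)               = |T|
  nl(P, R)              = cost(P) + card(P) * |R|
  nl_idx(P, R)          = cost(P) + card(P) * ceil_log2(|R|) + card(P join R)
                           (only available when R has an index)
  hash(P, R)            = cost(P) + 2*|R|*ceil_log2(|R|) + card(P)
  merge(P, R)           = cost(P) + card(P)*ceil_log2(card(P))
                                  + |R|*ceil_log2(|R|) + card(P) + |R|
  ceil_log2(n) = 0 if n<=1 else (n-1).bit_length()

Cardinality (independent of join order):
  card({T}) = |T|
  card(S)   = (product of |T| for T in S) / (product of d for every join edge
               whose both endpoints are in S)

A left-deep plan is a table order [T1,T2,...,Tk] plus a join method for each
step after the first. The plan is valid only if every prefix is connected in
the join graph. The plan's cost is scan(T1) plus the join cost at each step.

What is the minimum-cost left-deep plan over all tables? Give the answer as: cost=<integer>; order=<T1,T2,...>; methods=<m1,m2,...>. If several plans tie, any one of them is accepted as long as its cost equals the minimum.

Selinger DP (subsets sized 1..n):
  {B}: scan cost=40, card=40
  {C}: scan cost=200, card=200
  {A}: scan cost=50, card=50
  {BC}: card=1600; try (B,hash)→880, (C,nl_idx)→1960, (C,merge)→2120, (B,merge)→2280, (B,nl_idx)→3000, (C,hash)→3280 …(+2); best=880 via (B,hash)
  {AB}: card=500; try (B,hash)→580, (A,merge)→670, (B,merge)→680, (A,hash)→680, (B,nl_idx)→850, (A,nl)→2040 …(+1); best=580 via (B,hash)
  {ABC}: card=20000; try (A,hash)→3080, (C,hash)→4280, (C,merge)→7380, (A,merge)→20430, (C,nl_idx)→24580, (A,nl)→80880 …(+1); best=3080 via (A,hash)

cost=3080; order=C,B,A; methods=hash,hash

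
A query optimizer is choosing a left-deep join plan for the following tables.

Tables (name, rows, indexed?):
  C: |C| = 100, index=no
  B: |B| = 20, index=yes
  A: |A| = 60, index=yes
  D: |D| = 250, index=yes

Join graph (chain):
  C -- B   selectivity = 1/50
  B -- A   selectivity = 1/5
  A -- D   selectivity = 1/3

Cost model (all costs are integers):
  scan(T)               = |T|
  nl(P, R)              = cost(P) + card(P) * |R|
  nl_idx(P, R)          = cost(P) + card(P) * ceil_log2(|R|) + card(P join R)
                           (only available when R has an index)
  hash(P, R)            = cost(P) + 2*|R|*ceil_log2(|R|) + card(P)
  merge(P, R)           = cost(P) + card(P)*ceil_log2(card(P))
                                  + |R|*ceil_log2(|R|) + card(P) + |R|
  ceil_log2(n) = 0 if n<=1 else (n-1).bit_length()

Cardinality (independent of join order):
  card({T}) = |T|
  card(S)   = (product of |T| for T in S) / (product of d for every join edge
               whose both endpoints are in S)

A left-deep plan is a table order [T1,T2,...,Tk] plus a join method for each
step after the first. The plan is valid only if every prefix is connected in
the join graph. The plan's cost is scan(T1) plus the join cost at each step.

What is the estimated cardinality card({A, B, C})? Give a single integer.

480

Tables in S: A(60), B(20), C(100)
Edges inside S: C-B(d=50), B-A(d=5)
numerator = 60 * 20 * 100 = 120000
denominator = 50 * 5 = 250
card(S) = 120000 / 250 = 480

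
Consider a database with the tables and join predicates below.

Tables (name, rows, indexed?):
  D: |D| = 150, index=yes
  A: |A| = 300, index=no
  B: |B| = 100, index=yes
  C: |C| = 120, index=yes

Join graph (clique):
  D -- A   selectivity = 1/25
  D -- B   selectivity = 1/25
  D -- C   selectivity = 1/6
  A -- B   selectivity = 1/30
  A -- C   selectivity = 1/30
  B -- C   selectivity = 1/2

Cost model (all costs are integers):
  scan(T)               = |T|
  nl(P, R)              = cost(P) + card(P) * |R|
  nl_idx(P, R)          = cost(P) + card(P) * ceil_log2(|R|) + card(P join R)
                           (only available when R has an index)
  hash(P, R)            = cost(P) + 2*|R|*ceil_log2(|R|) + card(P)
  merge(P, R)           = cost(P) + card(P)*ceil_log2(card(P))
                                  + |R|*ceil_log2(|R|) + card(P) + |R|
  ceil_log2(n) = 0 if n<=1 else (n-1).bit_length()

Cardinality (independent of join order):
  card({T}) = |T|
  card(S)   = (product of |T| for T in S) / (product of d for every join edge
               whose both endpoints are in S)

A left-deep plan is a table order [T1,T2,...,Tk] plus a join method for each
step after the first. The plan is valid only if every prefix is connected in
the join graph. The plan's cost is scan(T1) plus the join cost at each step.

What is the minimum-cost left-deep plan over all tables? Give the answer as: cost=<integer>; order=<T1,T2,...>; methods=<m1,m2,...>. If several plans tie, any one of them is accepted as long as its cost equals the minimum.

Selinger DP (subsets sized 1..n):
  {D}: scan cost=150, card=150
  {A}: scan cost=300, card=300
  {B}: scan cost=100, card=100
  {C}: scan cost=120, card=120
  {AD}: card=1800; try (D,hash)→3000, (D,nl_idx)→4500, (A,merge)→4500, (D,merge)→4650, (A,hash)→5700, (A,nl)→45150 …(+1); best=3000 via (D,hash)
  {BD}: card=600; try (D,nl_idx)→1500, (B,hash)→1700, (B,nl_idx)→1800, (D,merge)→2250, (B,merge)→2300, (D,hash)→2600 …(+2); best=1500 via (D,nl_idx)
  {CD}: card=3000; try (C,hash)→1980, (D,merge)→2430, (C,merge)→2460, (D,hash)→2640, (D,nl_idx)→4080, (C,nl_idx)→4200 …(+2); best=1980 via (C,hash)
  {AB}: card=1000; try (B,hash)→2000, (B,nl_idx)→3400, (A,merge)→3900, (B,merge)→4100, (A,hash)→5600, (A,nl)→30100 …(+1); best=2000 via (B,hash)
  {AC}: card=1200; try (C,hash)→2280, (C,nl_idx)→3600, (A,merge)→4080, (C,merge)→4260, (A,hash)→5640, (A,nl)→36120 …(+1); best=2280 via (C,hash)
  {BC}: card=6000; try (B,hash)→1640, (C,merge)→1860, (C,hash)→1880, (B,merge)→1880, (C,nl_idx)→6800, (B,nl_idx)→6960 …(+2); best=1640 via (B,hash)
  {ABD}: card=240; try (D,hash)→5400, (B,hash)→6200, (A,hash)→7500, (D,nl_idx)→10240, (A,merge)→11100, (D,merge)→14350 …(+5); best=5400 via (D,hash)
  {ACD}: card=1200; try (D,hash)→5880, (C,hash)→6480, (A,hash)→10380, (D,nl_idx)→13080, (C,nl_idx)→16800, (D,merge)→18030 …(+5); best=5880 via (D,hash)
  {BCD}: card=6000; try (C,hash)→3780, (B,hash)→6380, (C,merge)→9060, (D,hash)→10040, (C,nl_idx)→11700, (B,nl_idx)→28980 …(+6); best=3780 via (C,hash)
  {ABC}: card=2000; try (C,hash)→4680, (B,hash)→4880, (C,nl_idx)→11000, (B,nl_idx)→12680, (A,hash)→13040, (C,merge)→13960 …(+5); best=4680 via (C,hash)
  {ABCD}: card=80; try (C,nl_idx)→7160, (C,hash)→7320, (B,hash)→8480, (C,merge)→8520, (D,hash)→9080, (B,nl_idx)→14360 …(+9); best=7160 via (C,nl_idx)

cost=7160; order=A,B,D,C; methods=hash,hash,nl_idx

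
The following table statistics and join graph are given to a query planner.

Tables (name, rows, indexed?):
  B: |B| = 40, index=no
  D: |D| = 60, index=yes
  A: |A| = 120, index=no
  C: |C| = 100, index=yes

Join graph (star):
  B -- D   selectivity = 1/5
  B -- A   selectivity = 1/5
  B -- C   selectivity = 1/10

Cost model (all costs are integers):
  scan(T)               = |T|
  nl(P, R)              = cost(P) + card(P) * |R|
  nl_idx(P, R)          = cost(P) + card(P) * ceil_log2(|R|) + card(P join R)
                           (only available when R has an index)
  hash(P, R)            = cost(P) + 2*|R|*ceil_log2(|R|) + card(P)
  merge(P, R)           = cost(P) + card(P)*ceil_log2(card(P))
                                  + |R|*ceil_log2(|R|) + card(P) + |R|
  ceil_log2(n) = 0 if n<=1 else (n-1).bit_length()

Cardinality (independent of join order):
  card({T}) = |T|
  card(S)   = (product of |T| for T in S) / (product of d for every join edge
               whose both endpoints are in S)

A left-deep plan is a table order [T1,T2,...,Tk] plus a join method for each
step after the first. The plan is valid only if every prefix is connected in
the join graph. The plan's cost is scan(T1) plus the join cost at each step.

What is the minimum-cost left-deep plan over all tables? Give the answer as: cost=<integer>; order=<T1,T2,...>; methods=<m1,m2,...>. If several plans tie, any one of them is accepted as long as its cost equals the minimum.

cost=8280; order=C,B,D,A; methods=hash,hash,hash

Selinger DP (subsets sized 1..n):
  {B}: scan cost=40, card=40
  {D}: scan cost=60, card=60
  {A}: scan cost=120, card=120
  {C}: scan cost=100, card=100
  {BD}: card=480; try (B,hash)→600, (D,merge)→740, (D,nl_idx)→760, (B,merge)→760, (D,hash)→800, (D,nl)→2440 …(+1); best=600 via (B,hash)
  {AB}: card=960; try (B,hash)→720, (A,merge)→1280, (B,merge)→1360, (A,hash)→1760, (A,nl)→4840, (B,nl)→4920; best=720 via (B,hash)
  {BC}: card=400; try (B,hash)→680, (C,nl_idx)→720, (C,merge)→1120, (B,merge)→1180, (C,hash)→1480, (C,nl)→4040 …(+1); best=680 via (B,hash)
  {ABD}: card=11520; try (D,hash)→2400, (A,hash)→2760, (A,merge)→6360, (D,merge)→11700, (D,nl_idx)→18000, (A,nl)→58200 …(+1); best=2400 via (D,hash)
  {BCD}: card=4800; try (D,hash)→1800, (C,hash)→2480, (D,merge)→5100, (C,merge)→6200, (D,nl_idx)→7880, (C,nl_idx)→8760 …(+2); best=1800 via (D,hash)
  {ABC}: card=9600; try (A,hash)→2760, (C,hash)→3080, (A,merge)→5640, (C,merge)→12080, (C,nl_idx)→17040, (A,nl)→48680 …(+1); best=2760 via (A,hash)
  {ABCD}: card=115200; try (A,hash)→8280, (D,hash)→13080, (C,hash)→15320, (A,merge)→69960, (D,merge)→147180, (D,nl_idx)→175560 …(+5); best=8280 via (A,hash)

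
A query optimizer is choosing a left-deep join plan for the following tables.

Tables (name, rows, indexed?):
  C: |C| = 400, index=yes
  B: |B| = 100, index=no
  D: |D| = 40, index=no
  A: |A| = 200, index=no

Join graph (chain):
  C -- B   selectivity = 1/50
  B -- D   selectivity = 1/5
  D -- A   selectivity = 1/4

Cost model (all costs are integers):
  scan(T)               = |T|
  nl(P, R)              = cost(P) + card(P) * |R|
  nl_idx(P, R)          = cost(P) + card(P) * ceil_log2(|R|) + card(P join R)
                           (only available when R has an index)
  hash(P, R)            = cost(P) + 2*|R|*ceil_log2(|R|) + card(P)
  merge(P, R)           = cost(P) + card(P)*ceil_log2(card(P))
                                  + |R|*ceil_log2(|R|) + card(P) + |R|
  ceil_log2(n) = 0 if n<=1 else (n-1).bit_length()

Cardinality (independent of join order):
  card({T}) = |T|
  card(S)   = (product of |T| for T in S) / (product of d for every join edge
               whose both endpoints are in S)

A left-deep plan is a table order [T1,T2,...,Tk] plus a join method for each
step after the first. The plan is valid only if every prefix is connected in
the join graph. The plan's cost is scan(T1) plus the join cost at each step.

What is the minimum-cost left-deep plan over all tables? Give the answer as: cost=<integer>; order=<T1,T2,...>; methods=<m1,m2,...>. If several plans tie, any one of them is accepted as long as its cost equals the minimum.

Selinger DP (subsets sized 1..n):
  {C}: scan cost=400, card=400
  {B}: scan cost=100, card=100
  {D}: scan cost=40, card=40
  {A}: scan cost=200, card=200
  {BC}: card=800; try (C,nl_idx)→1800, (B,hash)→2200, (C,merge)→4900, (B,merge)→5200, (C,hash)→7400, (C,nl)→40100 …(+1); best=1800 via (C,nl_idx)
  {BD}: card=800; try (D,hash)→680, (B,merge)→1120, (D,merge)→1180, (B,hash)→1480, (B,nl)→4040, (D,nl)→4100; best=680 via (D,hash)
  {AD}: card=2000; try (D,hash)→880, (A,merge)→2120, (D,merge)→2280, (A,hash)→3280, (A,nl)→8040, (D,nl)→8200; best=880 via (D,hash)
  {BCD}: card=6400; try (D,hash)→3080, (C,hash)→8680, (D,merge)→10880, (C,merge)→13480, (C,nl_idx)→14280, (D,nl)→33800 …(+1); best=3080 via (D,hash)
  {ABD}: card=40000; try (B,hash)→4280, (A,hash)→4680, (A,merge)→11280, (B,merge)→25680, (A,nl)→160680, (B,nl)→200880; best=4280 via (B,hash)
  {ABCD}: card=320000; try (A,hash)→12680, (C,hash)→51480, (A,merge)→94480, (C,nl_idx)→684280, (C,merge)→688280, (A,nl)→1283080 …(+1); best=12680 via (A,hash)

cost=12680; order=B,C,D,A; methods=nl_idx,hash,hash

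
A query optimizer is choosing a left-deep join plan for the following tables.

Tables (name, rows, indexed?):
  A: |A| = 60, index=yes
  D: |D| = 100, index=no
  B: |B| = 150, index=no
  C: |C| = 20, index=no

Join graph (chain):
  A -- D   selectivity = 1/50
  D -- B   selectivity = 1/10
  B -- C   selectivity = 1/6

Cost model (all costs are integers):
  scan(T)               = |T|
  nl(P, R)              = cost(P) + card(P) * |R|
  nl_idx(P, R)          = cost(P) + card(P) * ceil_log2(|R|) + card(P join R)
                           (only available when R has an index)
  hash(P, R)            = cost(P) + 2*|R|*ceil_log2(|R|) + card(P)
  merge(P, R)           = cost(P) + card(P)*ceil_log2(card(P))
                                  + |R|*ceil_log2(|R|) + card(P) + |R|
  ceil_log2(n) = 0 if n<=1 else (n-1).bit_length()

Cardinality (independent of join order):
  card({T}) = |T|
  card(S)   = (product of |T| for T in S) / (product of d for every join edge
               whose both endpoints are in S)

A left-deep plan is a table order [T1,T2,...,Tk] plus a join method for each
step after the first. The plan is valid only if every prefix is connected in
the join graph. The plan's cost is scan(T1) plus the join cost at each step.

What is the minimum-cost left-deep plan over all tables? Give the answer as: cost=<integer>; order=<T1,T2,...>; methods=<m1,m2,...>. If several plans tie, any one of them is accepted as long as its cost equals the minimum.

cost=5130; order=D,A,B,C; methods=nl_idx,merge,hash

Selinger DP (subsets sized 1..n):
  {A}: scan cost=60, card=60
  {D}: scan cost=100, card=100
  {B}: scan cost=150, card=150
  {C}: scan cost=20, card=20
  {AD}: card=120; try (A,nl_idx)→820, (A,hash)→920, (D,merge)→1280, (A,merge)→1320, (D,hash)→1520, (D,nl)→6060 …(+1); best=820 via (A,nl_idx)
  {BD}: card=1500; try (D,hash)→1700, (B,merge)→2250, (D,merge)→2300, (B,hash)→2600, (B,nl)→15100, (D,nl)→15150; best=1700 via (D,hash)
  {BC}: card=500; try (C,hash)→500, (B,merge)→1490, (C,merge)→1620, (B,hash)→2440, (B,nl)→3020, (C,nl)→3150; best=500 via (C,hash)
  {ABD}: card=1800; try (B,merge)→3130, (B,hash)→3340, (A,hash)→3920, (A,nl_idx)→12500, (B,nl)→18820, (A,merge)→20120 …(+1); best=3130 via (B,merge)
  {BCD}: card=5000; try (D,hash)→2400, (C,hash)→3400, (D,merge)→6300, (C,merge)→19820, (C,nl)→31700, (D,nl)→50500; best=2400 via (D,hash)
  {ABCD}: card=6000; try (C,hash)→5130, (A,hash)→8120, (C,merge)→24850, (A,nl_idx)→38400, (C,nl)→39130, (A,merge)→72820 …(+1); best=5130 via (C,hash)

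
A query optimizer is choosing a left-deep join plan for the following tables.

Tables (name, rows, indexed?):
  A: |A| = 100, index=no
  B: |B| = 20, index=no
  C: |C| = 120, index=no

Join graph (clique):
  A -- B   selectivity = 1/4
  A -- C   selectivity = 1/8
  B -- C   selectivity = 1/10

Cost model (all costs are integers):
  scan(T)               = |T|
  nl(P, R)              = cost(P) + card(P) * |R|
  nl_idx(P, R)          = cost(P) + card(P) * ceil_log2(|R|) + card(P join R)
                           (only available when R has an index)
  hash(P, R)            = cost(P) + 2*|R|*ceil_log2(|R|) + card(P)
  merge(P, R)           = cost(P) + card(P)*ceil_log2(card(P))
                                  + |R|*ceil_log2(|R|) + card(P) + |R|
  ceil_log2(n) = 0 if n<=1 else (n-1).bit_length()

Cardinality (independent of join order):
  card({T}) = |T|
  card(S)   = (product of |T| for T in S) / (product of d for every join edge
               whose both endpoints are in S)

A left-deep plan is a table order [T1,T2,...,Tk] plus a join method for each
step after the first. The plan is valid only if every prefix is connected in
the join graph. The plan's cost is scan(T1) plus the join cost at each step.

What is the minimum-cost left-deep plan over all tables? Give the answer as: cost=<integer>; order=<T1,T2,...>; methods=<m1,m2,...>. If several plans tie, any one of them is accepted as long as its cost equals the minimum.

Selinger DP (subsets sized 1..n):
  {A}: scan cost=100, card=100
  {B}: scan cost=20, card=20
  {C}: scan cost=120, card=120
  {AB}: card=500; try (B,hash)→400, (A,merge)→940, (B,merge)→1020, (A,hash)→1440, (A,nl)→2020, (B,nl)→2100; best=400 via (B,hash)
  {AC}: card=1500; try (A,hash)→1640, (C,merge)→1860, (C,hash)→1880, (A,merge)→1880, (C,nl)→12100, (A,nl)→12120; best=1640 via (A,hash)
  {BC}: card=240; try (B,hash)→440, (C,merge)→1100, (B,merge)→1200, (C,hash)→1720, (C,nl)→2420, (B,nl)→2520; best=440 via (B,hash)
  {ABC}: card=750; try (A,hash)→2080, (C,hash)→2580, (B,hash)→3340, (A,merge)→3400, (C,merge)→6360, (B,merge)→19760 …(+3); best=2080 via (A,hash)

cost=2080; order=C,B,A; methods=hash,hash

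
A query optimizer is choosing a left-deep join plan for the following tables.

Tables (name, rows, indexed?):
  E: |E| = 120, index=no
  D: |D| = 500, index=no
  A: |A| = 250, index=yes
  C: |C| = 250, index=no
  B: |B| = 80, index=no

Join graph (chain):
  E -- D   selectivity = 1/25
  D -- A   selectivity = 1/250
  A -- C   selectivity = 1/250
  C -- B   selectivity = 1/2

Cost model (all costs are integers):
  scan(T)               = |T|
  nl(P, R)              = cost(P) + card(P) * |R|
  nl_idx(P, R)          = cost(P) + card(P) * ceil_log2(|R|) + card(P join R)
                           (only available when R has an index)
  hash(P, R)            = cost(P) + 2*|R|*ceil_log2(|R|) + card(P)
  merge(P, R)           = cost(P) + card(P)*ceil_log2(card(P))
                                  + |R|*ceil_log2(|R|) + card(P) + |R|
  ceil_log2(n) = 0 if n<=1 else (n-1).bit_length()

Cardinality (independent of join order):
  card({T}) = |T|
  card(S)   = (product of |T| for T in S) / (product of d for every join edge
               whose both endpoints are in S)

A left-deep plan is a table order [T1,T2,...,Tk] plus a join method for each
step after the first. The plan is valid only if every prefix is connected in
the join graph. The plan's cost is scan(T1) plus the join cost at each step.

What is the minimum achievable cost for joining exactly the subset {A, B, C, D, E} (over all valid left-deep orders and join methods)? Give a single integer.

15200

Selinger DP over subsets of {A,B,C,D,E}:
  {E}: scan cost=120, card=120
  {D}: scan cost=500, card=500
  {A}: scan cost=250, card=250
  {C}: scan cost=250, card=250
  {B}: scan cost=80, card=80
  {DE}: card=2400; try (E,hash)→2680, (D,merge)→6080, (E,merge)→6460, (D,hash)→9240, (D,nl)→60120, (E,nl)→60500; best=2680 via (E,hash)
  {AD}: card=500; try (A,hash)→5000, (A,nl_idx)→5000, (D,merge)→7500, (A,merge)→7750, (D,hash)→9500, (D,nl)→125250 …(+1); best=5000 via (A,hash)
  {AC}: card=250; try (A,nl_idx)→2500, (C,hash)→4500, (A,hash)→4500, (C,merge)→4750, (A,merge)→4750, (C,nl)→62750 …(+1); best=2500 via (A,nl_idx)
  {BC}: card=10000; try (B,hash)→1620, (C,merge)→2970, (B,merge)→3140, (C,hash)→4160, (C,nl)→20080, (B,nl)→20250; best=1620 via (B,hash)
  {ADE}: card=2400; try (E,hash)→7180, (A,hash)→9080, (E,merge)→10960, (A,nl_idx)→24280, (A,merge)→36130, (E,nl)→65000 …(+1); best=7180 via (E,hash)
  {ACD}: card=500; try (C,hash)→9500, (D,merge)→9750, (D,hash)→11750, (C,merge)→12250, (D,nl)→127500, (C,nl)→130000; best=9500 via (C,hash)
  {ABC}: card=10000; try (B,hash)→3870, (B,merge)→5390, (A,hash)→15620, (B,nl)→22500, (A,nl_idx)→91620, (A,merge)→153870 …(+1); best=3870 via (B,hash)
  {ACDE}: card=2400; try (E,hash)→11680, (C,hash)→13580, (E,merge)→15460, (C,merge)→40630, (E,nl)→69500, (C,nl)→607180; best=11680 via (E,hash)
  {ABCD}: card=20000; try (B,hash)→11120, (B,merge)→15140, (D,hash)→22870, (B,nl)→49500, (D,merge)→158870, (D,nl)→5003870; best=11120 via (B,hash)
  {ABCDE}: card=96000; try (B,hash)→15200, (E,hash)→32800, (B,merge)→43520, (B,nl)→203680, (E,merge)→332080, (E,nl)→2411120; best=15200 via (B,hash)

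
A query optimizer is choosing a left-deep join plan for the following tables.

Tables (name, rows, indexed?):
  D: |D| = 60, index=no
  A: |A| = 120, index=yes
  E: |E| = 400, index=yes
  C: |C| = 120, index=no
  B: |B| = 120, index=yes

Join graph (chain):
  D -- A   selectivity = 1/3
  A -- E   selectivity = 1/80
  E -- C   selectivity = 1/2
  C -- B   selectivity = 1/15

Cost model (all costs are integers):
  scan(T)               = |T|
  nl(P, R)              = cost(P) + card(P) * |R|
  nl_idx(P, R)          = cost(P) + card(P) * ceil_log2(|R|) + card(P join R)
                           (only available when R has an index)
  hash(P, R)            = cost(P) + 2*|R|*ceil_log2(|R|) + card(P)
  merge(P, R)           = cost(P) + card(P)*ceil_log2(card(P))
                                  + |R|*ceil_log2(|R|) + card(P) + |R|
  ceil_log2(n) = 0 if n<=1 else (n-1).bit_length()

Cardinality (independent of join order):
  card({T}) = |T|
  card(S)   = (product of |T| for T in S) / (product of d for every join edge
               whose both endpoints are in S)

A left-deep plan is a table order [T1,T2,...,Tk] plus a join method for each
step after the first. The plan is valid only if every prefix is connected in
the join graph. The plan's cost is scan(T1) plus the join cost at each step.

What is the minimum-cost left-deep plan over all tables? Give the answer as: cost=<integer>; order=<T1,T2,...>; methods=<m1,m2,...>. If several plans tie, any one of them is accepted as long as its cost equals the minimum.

cost=330480; order=A,E,C,B,D; methods=nl_idx,hash,hash,hash

Selinger DP (subsets sized 1..n):
  {D}: scan cost=60, card=60
  {A}: scan cost=120, card=120
  {E}: scan cost=400, card=400
  {C}: scan cost=120, card=120
  {B}: scan cost=120, card=120
  {AD}: card=2400; try (D,hash)→960, (A,merge)→1440, (D,merge)→1500, (A,hash)→1800, (A,nl_idx)→2880, (A,nl)→7260 …(+1); best=960 via (D,hash)
  {AE}: card=600; try (E,nl_idx)→1800, (A,hash)→2480, (A,nl_idx)→3800, (E,merge)→5080, (A,merge)→5360, (E,hash)→7440 …(+2); best=1800 via (E,nl_idx)
  {CE}: card=24000; try (C,hash)→2480, (E,merge)→5080, (C,merge)→5360, (E,hash)→7440, (E,nl_idx)→25200, (E,nl)→48120 …(+1); best=2480 via (C,hash)
  {BC}: card=960; try (C,hash)→1920, (B,hash)→1920, (B,nl_idx)→1920, (C,merge)→2040, (B,merge)→2040, (C,nl)→14520 …(+1); best=1920 via (C,hash)
  {ADE}: card=12000; try (D,hash)→3120, (D,merge)→8820, (E,hash)→10560, (E,nl_idx)→34560, (E,merge)→36160, (D,nl)→37800 …(+1); best=3120 via (D,hash)
  {ACE}: card=36000; try (C,hash)→4080, (C,merge)→9360, (A,hash)→28160, (C,nl)→73800, (A,nl_idx)→206480, (A,merge)→387440 …(+1); best=4080 via (C,hash)
  {BCE}: card=192000; try (E,hash)→10080, (E,merge)→16480, (B,hash)→28160, (E,nl_idx)→202560, (B,nl_idx)→362480, (E,nl)→385920 …(+2); best=10080 via (E,hash)
  {ACDE}: card=720000; try (C,hash)→16800, (D,hash)→40800, (C,merge)→184080, (D,merge)→616500, (C,nl)→1443120, (D,nl)→2164080; best=16800 via (C,hash)
  {ABCE}: card=288000; try (B,hash)→41760, (A,hash)→203760, (B,nl_idx)→544080, (B,merge)→617040, (A,nl_idx)→1642080, (A,merge)→3659040 …(+2); best=41760 via (B,hash)
  {ABCDE}: card=5760000; try (D,hash)→330480, (B,hash)→738480, (D,merge)→5802180, (B,nl_idx)→10816800, (B,merge)→15137760, (D,nl)→17321760 …(+1); best=330480 via (D,hash)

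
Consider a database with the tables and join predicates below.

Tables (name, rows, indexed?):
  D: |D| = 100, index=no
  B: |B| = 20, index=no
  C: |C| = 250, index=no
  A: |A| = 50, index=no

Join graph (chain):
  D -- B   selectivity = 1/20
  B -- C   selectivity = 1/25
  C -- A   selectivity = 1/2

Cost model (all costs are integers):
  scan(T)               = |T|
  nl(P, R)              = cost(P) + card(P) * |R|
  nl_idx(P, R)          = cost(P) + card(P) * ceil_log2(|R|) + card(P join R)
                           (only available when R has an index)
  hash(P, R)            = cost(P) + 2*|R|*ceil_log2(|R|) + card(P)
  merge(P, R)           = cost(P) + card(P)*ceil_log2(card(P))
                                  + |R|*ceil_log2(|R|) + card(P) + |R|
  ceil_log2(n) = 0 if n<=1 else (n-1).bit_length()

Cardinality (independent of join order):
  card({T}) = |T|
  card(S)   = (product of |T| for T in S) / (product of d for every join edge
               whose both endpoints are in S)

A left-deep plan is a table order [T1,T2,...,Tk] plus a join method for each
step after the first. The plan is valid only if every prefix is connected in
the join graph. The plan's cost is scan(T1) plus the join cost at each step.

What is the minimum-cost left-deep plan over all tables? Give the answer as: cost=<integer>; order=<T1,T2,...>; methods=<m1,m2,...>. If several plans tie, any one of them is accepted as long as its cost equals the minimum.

Selinger DP (subsets sized 1..n):
  {D}: scan cost=100, card=100
  {B}: scan cost=20, card=20
  {C}: scan cost=250, card=250
  {A}: scan cost=50, card=50
  {BD}: card=100; try (B,hash)→400, (D,merge)→940, (B,merge)→1020, (D,hash)→1440, (D,nl)→2020, (B,nl)→2100; best=400 via (B,hash)
  {BC}: card=200; try (B,hash)→700, (C,merge)→2390, (B,merge)→2620, (C,hash)→4040, (C,nl)→5020, (B,nl)→5250; best=700 via (B,hash)
  {AC}: card=6250; try (A,hash)→1100, (C,merge)→2650, (A,merge)→2850, (C,hash)→4100, (C,nl)→12550, (A,nl)→12750; best=1100 via (A,hash)
  {BCD}: card=1000; try (D,hash)→2300, (D,merge)→3300, (C,merge)→3450, (C,hash)→4500, (D,nl)→20700, (C,nl)→25400; best=2300 via (D,hash)
  {ABC}: card=5000; try (A,hash)→1500, (A,merge)→2850, (B,hash)→7550, (A,nl)→10700, (B,merge)→88720, (B,nl)→126100; best=1500 via (A,hash)
  {ABCD}: card=25000; try (A,hash)→3900, (D,hash)→7900, (A,merge)→13650, (A,nl)→52300, (D,merge)→72300, (D,nl)→501500; best=3900 via (A,hash)

cost=3900; order=C,B,D,A; methods=hash,hash,hash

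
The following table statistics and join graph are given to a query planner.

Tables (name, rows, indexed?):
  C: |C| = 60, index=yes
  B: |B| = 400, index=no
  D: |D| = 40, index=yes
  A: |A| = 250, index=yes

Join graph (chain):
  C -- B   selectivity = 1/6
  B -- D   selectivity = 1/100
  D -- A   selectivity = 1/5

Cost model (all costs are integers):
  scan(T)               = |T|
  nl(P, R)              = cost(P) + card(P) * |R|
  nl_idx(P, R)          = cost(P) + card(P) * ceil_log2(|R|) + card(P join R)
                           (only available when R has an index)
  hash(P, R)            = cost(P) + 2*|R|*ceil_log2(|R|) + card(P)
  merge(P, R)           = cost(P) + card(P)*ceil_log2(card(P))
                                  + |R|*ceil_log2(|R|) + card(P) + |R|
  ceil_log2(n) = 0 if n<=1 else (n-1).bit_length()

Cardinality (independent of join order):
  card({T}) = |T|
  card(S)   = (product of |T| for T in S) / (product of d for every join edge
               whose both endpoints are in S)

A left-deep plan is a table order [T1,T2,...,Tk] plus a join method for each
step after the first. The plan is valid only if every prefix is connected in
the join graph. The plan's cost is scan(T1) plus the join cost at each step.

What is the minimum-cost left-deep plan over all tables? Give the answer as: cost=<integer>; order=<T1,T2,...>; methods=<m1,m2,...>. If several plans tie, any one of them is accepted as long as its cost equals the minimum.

Selinger DP (subsets sized 1..n):
  {C}: scan cost=60, card=60
  {B}: scan cost=400, card=400
  {D}: scan cost=40, card=40
  {A}: scan cost=250, card=250
  {BC}: card=4000; try (C,hash)→1520, (B,merge)→4480, (C,merge)→4820, (C,nl_idx)→6800, (B,hash)→7320, (B,nl)→24060 …(+1); best=1520 via (C,hash)
  {BD}: card=160; try (D,hash)→1280, (D,nl_idx)→2960, (B,merge)→4320, (D,merge)→4680, (B,hash)→7280, (B,nl)→16040 …(+1); best=1280 via (D,hash)
  {AD}: card=2000; try (D,hash)→980, (A,nl_idx)→2360, (A,merge)→2570, (D,merge)→2780, (D,nl_idx)→3750, (A,hash)→4080 …(+2); best=980 via (D,hash)
  {BCD}: card=1600; try (C,hash)→2160, (C,merge)→3140, (C,nl_idx)→3840, (D,hash)→6000, (C,nl)→10880, (D,nl_idx)→27120 …(+2); best=2160 via (C,hash)
  {ABD}: card=8000; try (A,merge)→4970, (A,hash)→5440, (B,hash)→10180, (A,nl_idx)→10560, (B,merge)→28980, (A,nl)→41280 …(+1); best=4970 via (A,merge)
  {ABCD}: card=80000; try (A,hash)→7760, (C,hash)→13690, (A,merge)→23610, (A,nl_idx)→94960, (C,merge)→117390, (C,nl_idx)→132970 …(+2); best=7760 via (A,hash)

cost=7760; order=B,D,C,A; methods=hash,hash,hash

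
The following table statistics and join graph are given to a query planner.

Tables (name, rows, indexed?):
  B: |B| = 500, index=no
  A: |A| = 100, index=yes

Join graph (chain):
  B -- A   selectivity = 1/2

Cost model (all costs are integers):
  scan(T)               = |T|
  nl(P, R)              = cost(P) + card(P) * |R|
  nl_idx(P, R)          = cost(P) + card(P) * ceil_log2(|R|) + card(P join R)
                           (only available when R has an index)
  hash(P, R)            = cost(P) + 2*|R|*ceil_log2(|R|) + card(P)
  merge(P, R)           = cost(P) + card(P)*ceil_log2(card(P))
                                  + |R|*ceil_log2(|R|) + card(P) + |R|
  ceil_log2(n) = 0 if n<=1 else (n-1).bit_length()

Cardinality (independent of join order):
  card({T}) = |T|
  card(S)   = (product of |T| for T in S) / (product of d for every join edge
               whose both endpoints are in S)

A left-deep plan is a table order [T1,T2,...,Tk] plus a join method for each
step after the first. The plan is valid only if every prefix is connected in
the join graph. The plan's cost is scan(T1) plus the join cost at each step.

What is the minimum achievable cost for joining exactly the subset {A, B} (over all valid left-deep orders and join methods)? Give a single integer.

Selinger DP over subsets of {A,B}:
  {B}: scan cost=500, card=500
  {A}: scan cost=100, card=100
  {AB}: card=25000; try (A,hash)→2400, (B,merge)→5900, (A,merge)→6300, (B,hash)→9200, (A,nl_idx)→29000, (B,nl)→50100 …(+1); best=2400 via (A,hash)

2400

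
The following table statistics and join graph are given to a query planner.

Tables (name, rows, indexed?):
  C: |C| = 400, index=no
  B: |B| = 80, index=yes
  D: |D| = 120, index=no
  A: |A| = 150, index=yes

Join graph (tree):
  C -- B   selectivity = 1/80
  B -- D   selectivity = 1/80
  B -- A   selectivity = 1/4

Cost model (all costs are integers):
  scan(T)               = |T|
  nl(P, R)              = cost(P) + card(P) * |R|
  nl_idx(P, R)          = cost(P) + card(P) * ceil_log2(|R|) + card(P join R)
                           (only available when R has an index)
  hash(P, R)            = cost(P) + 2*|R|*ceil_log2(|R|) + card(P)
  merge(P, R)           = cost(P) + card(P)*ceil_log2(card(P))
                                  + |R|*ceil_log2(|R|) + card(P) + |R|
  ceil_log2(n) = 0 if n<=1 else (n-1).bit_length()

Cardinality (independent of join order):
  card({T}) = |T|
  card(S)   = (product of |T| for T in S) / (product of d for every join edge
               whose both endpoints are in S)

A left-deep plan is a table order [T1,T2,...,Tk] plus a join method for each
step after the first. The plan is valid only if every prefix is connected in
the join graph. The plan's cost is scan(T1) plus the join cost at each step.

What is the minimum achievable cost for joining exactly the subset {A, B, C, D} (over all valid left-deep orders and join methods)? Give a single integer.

Selinger DP over subsets of {A,B,C,D}:
  {C}: scan cost=400, card=400
  {B}: scan cost=80, card=80
  {D}: scan cost=120, card=120
  {A}: scan cost=150, card=150
  {BC}: card=400; try (B,hash)→1920, (B,nl_idx)→3600, (C,merge)→4720, (B,merge)→5040, (C,hash)→7360, (C,nl)→32080 …(+1); best=1920 via (B,hash)
  {BD}: card=120; try (B,nl_idx)→1080, (B,hash)→1360, (D,merge)→1680, (B,merge)→1720, (D,hash)→1840, (D,nl)→9680 …(+1); best=1080 via (B,nl_idx)
  {AB}: card=3000; try (B,hash)→1420, (A,merge)→2070, (B,merge)→2140, (A,hash)→2560, (A,nl_idx)→3720, (B,nl_idx)→4200 …(+2); best=1420 via (B,hash)
  {BCD}: card=600; try (D,hash)→4000, (C,merge)→6040, (D,merge)→6880, (C,hash)→8400, (C,nl)→49080, (D,nl)→49920; best=4000 via (D,hash)
  {ABC}: card=15000; try (A,hash)→4720, (A,merge)→7270, (C,hash)→11620, (A,nl_idx)→20120, (C,merge)→44420, (A,nl)→61920 …(+1); best=4720 via (A,hash)
  {ABD}: card=4500; try (A,merge)→3390, (A,hash)→3600, (D,hash)→6100, (A,nl_idx)→6540, (A,nl)→19080, (D,merge)→41380 …(+1); best=3390 via (A,merge)
  {ABCD}: card=22500; try (A,hash)→7000, (A,merge)→11950, (C,hash)→15090, (D,hash)→21400, (A,nl_idx)→31300, (C,merge)→70390 …(+4); best=7000 via (A,hash)

7000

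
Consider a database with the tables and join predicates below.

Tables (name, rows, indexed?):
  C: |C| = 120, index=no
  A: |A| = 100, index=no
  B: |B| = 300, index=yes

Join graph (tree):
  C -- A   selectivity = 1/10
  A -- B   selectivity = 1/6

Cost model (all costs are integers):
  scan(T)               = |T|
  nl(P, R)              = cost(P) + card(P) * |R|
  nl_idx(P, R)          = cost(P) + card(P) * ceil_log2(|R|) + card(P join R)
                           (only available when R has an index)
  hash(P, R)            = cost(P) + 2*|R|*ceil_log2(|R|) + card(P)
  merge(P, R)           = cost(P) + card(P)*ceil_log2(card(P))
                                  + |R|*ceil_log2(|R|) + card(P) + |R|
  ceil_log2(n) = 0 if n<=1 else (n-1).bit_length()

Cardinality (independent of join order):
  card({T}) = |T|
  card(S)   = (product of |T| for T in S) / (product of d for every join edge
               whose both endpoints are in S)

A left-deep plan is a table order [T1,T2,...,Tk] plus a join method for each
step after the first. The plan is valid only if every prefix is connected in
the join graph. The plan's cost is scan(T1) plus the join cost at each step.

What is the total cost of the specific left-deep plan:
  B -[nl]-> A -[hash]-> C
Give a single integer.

step 1: scan B: cost=300, card=300
step 2: join A via nl
    card(P join A) = 300*100/(6) = 5000
    cost = 300 + 300*100 = 30300
step 3: join C via hash
    card(P join C) = 5000*120/(10) = 60000
    cost = 30300 + 2*120*7 + 5000 = 36980

36980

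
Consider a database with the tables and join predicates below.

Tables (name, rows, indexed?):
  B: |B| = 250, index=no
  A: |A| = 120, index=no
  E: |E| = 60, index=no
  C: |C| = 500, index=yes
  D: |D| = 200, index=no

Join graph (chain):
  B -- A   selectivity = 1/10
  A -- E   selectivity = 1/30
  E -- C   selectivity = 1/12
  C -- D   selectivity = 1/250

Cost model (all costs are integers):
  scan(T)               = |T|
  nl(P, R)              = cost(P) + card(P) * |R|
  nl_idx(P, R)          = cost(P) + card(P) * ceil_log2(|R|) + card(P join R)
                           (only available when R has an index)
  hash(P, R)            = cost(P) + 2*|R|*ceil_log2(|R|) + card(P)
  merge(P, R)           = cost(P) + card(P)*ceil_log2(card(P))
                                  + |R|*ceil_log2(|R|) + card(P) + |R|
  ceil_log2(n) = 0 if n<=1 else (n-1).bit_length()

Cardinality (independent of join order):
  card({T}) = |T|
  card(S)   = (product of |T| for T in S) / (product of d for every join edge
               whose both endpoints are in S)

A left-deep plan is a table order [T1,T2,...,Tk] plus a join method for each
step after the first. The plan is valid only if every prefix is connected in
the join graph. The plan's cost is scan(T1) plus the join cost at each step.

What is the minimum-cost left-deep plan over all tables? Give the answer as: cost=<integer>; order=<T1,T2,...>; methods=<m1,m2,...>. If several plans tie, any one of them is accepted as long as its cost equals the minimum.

cost=19200; order=D,C,E,A,B; methods=nl_idx,hash,hash,hash

Selinger DP (subsets sized 1..n):
  {B}: scan cost=250, card=250
  {A}: scan cost=120, card=120
  {E}: scan cost=60, card=60
  {C}: scan cost=500, card=500
  {D}: scan cost=200, card=200
  {AB}: card=3000; try (A,hash)→2180, (B,merge)→3330, (A,merge)→3460, (B,hash)→4240, (B,nl)→30120, (A,nl)→30250; best=2180 via (A,hash)
  {AE}: card=240; try (E,hash)→960, (A,merge)→1440, (E,merge)→1500, (A,hash)→1800, (A,nl)→7260, (E,nl)→7320; best=960 via (E,hash)
  {CE}: card=2500; try (E,hash)→1720, (C,nl_idx)→3100, (C,merge)→5480, (E,merge)→5920, (C,hash)→9120, (C,nl)→30060 …(+1); best=1720 via (E,hash)
  {CD}: card=400; try (C,nl_idx)→2400, (D,hash)→4200, (C,merge)→7000, (D,merge)→7300, (C,hash)→9400, (C,nl)→100200 …(+1); best=2400 via (C,nl_idx)
  {ABE}: card=6000; try (B,hash)→5200, (B,merge)→5370, (E,hash)→5900, (E,merge)→41600, (B,nl)→60960, (E,nl)→182180; best=5200 via (B,hash)
  {ACE}: card=10000; try (A,hash)→5900, (C,merge)→8120, (C,hash)→10200, (C,nl_idx)→13120, (A,merge)→35180, (C,nl)→120960 …(+1); best=5900 via (A,hash)
  {CDE}: card=2000; try (E,hash)→3520, (E,merge)→6820, (D,hash)→7420, (E,nl)→26400, (D,merge)→36020, (D,nl)→501720; best=3520 via (E,hash)
  {ABCE}: card=250000; try (B,hash)→19900, (C,hash)→20200, (C,merge)→94200, (B,merge)→158150, (C,nl_idx)→309200, (B,nl)→2505900 …(+1); best=19900 via (B,hash)
  {ACDE}: card=8000; try (A,hash)→7200, (D,hash)→19100, (A,merge)→28480, (D,merge)→157700, (A,nl)→243520, (D,nl)→2005900; best=7200 via (A,hash)
  {ABCDE}: card=200000; try (B,hash)→19200, (B,merge)→121450, (D,hash)→273100, (B,nl)→2007200, (D,merge)→4771700, (D,nl)→50019900; best=19200 via (B,hash)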